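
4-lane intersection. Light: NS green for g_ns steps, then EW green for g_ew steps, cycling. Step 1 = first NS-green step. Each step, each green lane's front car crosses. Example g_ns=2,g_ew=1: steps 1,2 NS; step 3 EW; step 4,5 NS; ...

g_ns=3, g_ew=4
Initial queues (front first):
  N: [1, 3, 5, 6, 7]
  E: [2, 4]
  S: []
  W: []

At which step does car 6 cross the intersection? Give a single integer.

Step 1 [NS]: N:car1-GO,E:wait,S:empty,W:wait | queues: N=4 E=2 S=0 W=0
Step 2 [NS]: N:car3-GO,E:wait,S:empty,W:wait | queues: N=3 E=2 S=0 W=0
Step 3 [NS]: N:car5-GO,E:wait,S:empty,W:wait | queues: N=2 E=2 S=0 W=0
Step 4 [EW]: N:wait,E:car2-GO,S:wait,W:empty | queues: N=2 E=1 S=0 W=0
Step 5 [EW]: N:wait,E:car4-GO,S:wait,W:empty | queues: N=2 E=0 S=0 W=0
Step 6 [EW]: N:wait,E:empty,S:wait,W:empty | queues: N=2 E=0 S=0 W=0
Step 7 [EW]: N:wait,E:empty,S:wait,W:empty | queues: N=2 E=0 S=0 W=0
Step 8 [NS]: N:car6-GO,E:wait,S:empty,W:wait | queues: N=1 E=0 S=0 W=0
Step 9 [NS]: N:car7-GO,E:wait,S:empty,W:wait | queues: N=0 E=0 S=0 W=0
Car 6 crosses at step 8

8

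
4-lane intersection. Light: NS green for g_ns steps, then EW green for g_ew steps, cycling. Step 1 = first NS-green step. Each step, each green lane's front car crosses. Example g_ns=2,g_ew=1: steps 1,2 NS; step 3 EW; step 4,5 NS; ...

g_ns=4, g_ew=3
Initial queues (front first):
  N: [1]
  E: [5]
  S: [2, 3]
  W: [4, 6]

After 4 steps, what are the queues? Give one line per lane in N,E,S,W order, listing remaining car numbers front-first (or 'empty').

Step 1 [NS]: N:car1-GO,E:wait,S:car2-GO,W:wait | queues: N=0 E=1 S=1 W=2
Step 2 [NS]: N:empty,E:wait,S:car3-GO,W:wait | queues: N=0 E=1 S=0 W=2
Step 3 [NS]: N:empty,E:wait,S:empty,W:wait | queues: N=0 E=1 S=0 W=2
Step 4 [NS]: N:empty,E:wait,S:empty,W:wait | queues: N=0 E=1 S=0 W=2

N: empty
E: 5
S: empty
W: 4 6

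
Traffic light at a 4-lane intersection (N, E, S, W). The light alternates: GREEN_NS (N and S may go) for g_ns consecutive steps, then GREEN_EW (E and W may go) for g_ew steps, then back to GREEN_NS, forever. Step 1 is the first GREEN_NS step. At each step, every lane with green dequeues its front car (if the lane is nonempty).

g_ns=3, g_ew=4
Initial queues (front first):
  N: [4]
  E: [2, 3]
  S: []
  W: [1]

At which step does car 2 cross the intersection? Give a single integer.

Step 1 [NS]: N:car4-GO,E:wait,S:empty,W:wait | queues: N=0 E=2 S=0 W=1
Step 2 [NS]: N:empty,E:wait,S:empty,W:wait | queues: N=0 E=2 S=0 W=1
Step 3 [NS]: N:empty,E:wait,S:empty,W:wait | queues: N=0 E=2 S=0 W=1
Step 4 [EW]: N:wait,E:car2-GO,S:wait,W:car1-GO | queues: N=0 E=1 S=0 W=0
Step 5 [EW]: N:wait,E:car3-GO,S:wait,W:empty | queues: N=0 E=0 S=0 W=0
Car 2 crosses at step 4

4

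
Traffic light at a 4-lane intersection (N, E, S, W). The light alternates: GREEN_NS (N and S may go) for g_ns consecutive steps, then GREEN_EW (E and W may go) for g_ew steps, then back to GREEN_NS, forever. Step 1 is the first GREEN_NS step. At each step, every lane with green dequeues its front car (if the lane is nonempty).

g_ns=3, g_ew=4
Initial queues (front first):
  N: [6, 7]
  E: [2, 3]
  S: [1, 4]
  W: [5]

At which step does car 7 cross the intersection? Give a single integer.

Step 1 [NS]: N:car6-GO,E:wait,S:car1-GO,W:wait | queues: N=1 E=2 S=1 W=1
Step 2 [NS]: N:car7-GO,E:wait,S:car4-GO,W:wait | queues: N=0 E=2 S=0 W=1
Step 3 [NS]: N:empty,E:wait,S:empty,W:wait | queues: N=0 E=2 S=0 W=1
Step 4 [EW]: N:wait,E:car2-GO,S:wait,W:car5-GO | queues: N=0 E=1 S=0 W=0
Step 5 [EW]: N:wait,E:car3-GO,S:wait,W:empty | queues: N=0 E=0 S=0 W=0
Car 7 crosses at step 2

2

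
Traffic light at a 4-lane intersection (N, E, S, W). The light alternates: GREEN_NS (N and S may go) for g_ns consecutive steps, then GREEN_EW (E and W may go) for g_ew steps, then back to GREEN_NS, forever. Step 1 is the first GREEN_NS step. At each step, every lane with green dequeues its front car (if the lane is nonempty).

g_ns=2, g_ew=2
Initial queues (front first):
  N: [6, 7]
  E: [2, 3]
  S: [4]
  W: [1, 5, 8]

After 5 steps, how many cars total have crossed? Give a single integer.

Answer: 7

Derivation:
Step 1 [NS]: N:car6-GO,E:wait,S:car4-GO,W:wait | queues: N=1 E=2 S=0 W=3
Step 2 [NS]: N:car7-GO,E:wait,S:empty,W:wait | queues: N=0 E=2 S=0 W=3
Step 3 [EW]: N:wait,E:car2-GO,S:wait,W:car1-GO | queues: N=0 E=1 S=0 W=2
Step 4 [EW]: N:wait,E:car3-GO,S:wait,W:car5-GO | queues: N=0 E=0 S=0 W=1
Step 5 [NS]: N:empty,E:wait,S:empty,W:wait | queues: N=0 E=0 S=0 W=1
Cars crossed by step 5: 7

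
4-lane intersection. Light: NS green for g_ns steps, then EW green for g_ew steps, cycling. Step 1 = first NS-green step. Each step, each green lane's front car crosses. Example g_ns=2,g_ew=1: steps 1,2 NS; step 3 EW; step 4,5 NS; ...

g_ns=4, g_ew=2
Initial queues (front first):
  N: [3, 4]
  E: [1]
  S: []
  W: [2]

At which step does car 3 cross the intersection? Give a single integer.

Step 1 [NS]: N:car3-GO,E:wait,S:empty,W:wait | queues: N=1 E=1 S=0 W=1
Step 2 [NS]: N:car4-GO,E:wait,S:empty,W:wait | queues: N=0 E=1 S=0 W=1
Step 3 [NS]: N:empty,E:wait,S:empty,W:wait | queues: N=0 E=1 S=0 W=1
Step 4 [NS]: N:empty,E:wait,S:empty,W:wait | queues: N=0 E=1 S=0 W=1
Step 5 [EW]: N:wait,E:car1-GO,S:wait,W:car2-GO | queues: N=0 E=0 S=0 W=0
Car 3 crosses at step 1

1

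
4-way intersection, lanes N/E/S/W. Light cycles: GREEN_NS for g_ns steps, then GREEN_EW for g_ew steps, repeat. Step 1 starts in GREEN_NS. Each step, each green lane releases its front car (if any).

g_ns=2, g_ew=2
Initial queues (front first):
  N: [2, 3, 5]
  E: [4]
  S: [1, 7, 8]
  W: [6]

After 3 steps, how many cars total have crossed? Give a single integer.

Step 1 [NS]: N:car2-GO,E:wait,S:car1-GO,W:wait | queues: N=2 E=1 S=2 W=1
Step 2 [NS]: N:car3-GO,E:wait,S:car7-GO,W:wait | queues: N=1 E=1 S=1 W=1
Step 3 [EW]: N:wait,E:car4-GO,S:wait,W:car6-GO | queues: N=1 E=0 S=1 W=0
Cars crossed by step 3: 6

Answer: 6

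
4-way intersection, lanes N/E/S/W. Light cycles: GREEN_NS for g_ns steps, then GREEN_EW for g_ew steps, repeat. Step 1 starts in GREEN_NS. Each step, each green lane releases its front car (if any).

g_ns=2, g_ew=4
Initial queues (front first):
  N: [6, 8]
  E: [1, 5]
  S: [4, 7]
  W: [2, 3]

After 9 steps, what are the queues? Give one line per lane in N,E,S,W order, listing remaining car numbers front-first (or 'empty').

Step 1 [NS]: N:car6-GO,E:wait,S:car4-GO,W:wait | queues: N=1 E=2 S=1 W=2
Step 2 [NS]: N:car8-GO,E:wait,S:car7-GO,W:wait | queues: N=0 E=2 S=0 W=2
Step 3 [EW]: N:wait,E:car1-GO,S:wait,W:car2-GO | queues: N=0 E=1 S=0 W=1
Step 4 [EW]: N:wait,E:car5-GO,S:wait,W:car3-GO | queues: N=0 E=0 S=0 W=0

N: empty
E: empty
S: empty
W: empty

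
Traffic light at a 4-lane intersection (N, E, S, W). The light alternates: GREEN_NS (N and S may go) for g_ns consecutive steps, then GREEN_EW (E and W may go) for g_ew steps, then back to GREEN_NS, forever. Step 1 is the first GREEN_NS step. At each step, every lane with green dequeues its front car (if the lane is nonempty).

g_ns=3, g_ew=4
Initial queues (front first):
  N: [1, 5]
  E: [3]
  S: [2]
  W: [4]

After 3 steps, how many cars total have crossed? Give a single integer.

Step 1 [NS]: N:car1-GO,E:wait,S:car2-GO,W:wait | queues: N=1 E=1 S=0 W=1
Step 2 [NS]: N:car5-GO,E:wait,S:empty,W:wait | queues: N=0 E=1 S=0 W=1
Step 3 [NS]: N:empty,E:wait,S:empty,W:wait | queues: N=0 E=1 S=0 W=1
Cars crossed by step 3: 3

Answer: 3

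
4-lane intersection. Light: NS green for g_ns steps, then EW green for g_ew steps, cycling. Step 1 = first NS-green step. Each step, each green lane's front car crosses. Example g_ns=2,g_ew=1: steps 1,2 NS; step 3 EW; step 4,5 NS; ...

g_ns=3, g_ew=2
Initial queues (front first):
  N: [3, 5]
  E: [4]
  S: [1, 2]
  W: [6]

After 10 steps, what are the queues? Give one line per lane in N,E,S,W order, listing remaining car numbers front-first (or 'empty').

Step 1 [NS]: N:car3-GO,E:wait,S:car1-GO,W:wait | queues: N=1 E=1 S=1 W=1
Step 2 [NS]: N:car5-GO,E:wait,S:car2-GO,W:wait | queues: N=0 E=1 S=0 W=1
Step 3 [NS]: N:empty,E:wait,S:empty,W:wait | queues: N=0 E=1 S=0 W=1
Step 4 [EW]: N:wait,E:car4-GO,S:wait,W:car6-GO | queues: N=0 E=0 S=0 W=0

N: empty
E: empty
S: empty
W: empty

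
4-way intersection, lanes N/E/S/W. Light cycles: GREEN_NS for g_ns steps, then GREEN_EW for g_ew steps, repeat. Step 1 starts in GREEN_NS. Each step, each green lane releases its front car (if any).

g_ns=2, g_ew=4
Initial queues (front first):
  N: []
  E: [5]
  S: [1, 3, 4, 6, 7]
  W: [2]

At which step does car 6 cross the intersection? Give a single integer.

Step 1 [NS]: N:empty,E:wait,S:car1-GO,W:wait | queues: N=0 E=1 S=4 W=1
Step 2 [NS]: N:empty,E:wait,S:car3-GO,W:wait | queues: N=0 E=1 S=3 W=1
Step 3 [EW]: N:wait,E:car5-GO,S:wait,W:car2-GO | queues: N=0 E=0 S=3 W=0
Step 4 [EW]: N:wait,E:empty,S:wait,W:empty | queues: N=0 E=0 S=3 W=0
Step 5 [EW]: N:wait,E:empty,S:wait,W:empty | queues: N=0 E=0 S=3 W=0
Step 6 [EW]: N:wait,E:empty,S:wait,W:empty | queues: N=0 E=0 S=3 W=0
Step 7 [NS]: N:empty,E:wait,S:car4-GO,W:wait | queues: N=0 E=0 S=2 W=0
Step 8 [NS]: N:empty,E:wait,S:car6-GO,W:wait | queues: N=0 E=0 S=1 W=0
Step 9 [EW]: N:wait,E:empty,S:wait,W:empty | queues: N=0 E=0 S=1 W=0
Step 10 [EW]: N:wait,E:empty,S:wait,W:empty | queues: N=0 E=0 S=1 W=0
Step 11 [EW]: N:wait,E:empty,S:wait,W:empty | queues: N=0 E=0 S=1 W=0
Step 12 [EW]: N:wait,E:empty,S:wait,W:empty | queues: N=0 E=0 S=1 W=0
Step 13 [NS]: N:empty,E:wait,S:car7-GO,W:wait | queues: N=0 E=0 S=0 W=0
Car 6 crosses at step 8

8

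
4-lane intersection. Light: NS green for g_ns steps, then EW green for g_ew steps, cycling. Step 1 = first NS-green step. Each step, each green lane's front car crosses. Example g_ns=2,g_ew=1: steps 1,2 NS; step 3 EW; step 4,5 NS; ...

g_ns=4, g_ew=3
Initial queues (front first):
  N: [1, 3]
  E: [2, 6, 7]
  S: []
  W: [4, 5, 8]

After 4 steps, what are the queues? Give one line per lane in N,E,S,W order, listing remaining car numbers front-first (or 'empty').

Step 1 [NS]: N:car1-GO,E:wait,S:empty,W:wait | queues: N=1 E=3 S=0 W=3
Step 2 [NS]: N:car3-GO,E:wait,S:empty,W:wait | queues: N=0 E=3 S=0 W=3
Step 3 [NS]: N:empty,E:wait,S:empty,W:wait | queues: N=0 E=3 S=0 W=3
Step 4 [NS]: N:empty,E:wait,S:empty,W:wait | queues: N=0 E=3 S=0 W=3

N: empty
E: 2 6 7
S: empty
W: 4 5 8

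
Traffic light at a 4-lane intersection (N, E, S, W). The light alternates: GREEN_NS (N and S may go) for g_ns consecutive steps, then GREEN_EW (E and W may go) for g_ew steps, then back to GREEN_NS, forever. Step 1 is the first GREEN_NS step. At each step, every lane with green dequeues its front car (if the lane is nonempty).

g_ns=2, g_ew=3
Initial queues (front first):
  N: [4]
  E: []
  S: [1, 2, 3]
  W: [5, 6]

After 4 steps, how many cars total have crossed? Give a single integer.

Step 1 [NS]: N:car4-GO,E:wait,S:car1-GO,W:wait | queues: N=0 E=0 S=2 W=2
Step 2 [NS]: N:empty,E:wait,S:car2-GO,W:wait | queues: N=0 E=0 S=1 W=2
Step 3 [EW]: N:wait,E:empty,S:wait,W:car5-GO | queues: N=0 E=0 S=1 W=1
Step 4 [EW]: N:wait,E:empty,S:wait,W:car6-GO | queues: N=0 E=0 S=1 W=0
Cars crossed by step 4: 5

Answer: 5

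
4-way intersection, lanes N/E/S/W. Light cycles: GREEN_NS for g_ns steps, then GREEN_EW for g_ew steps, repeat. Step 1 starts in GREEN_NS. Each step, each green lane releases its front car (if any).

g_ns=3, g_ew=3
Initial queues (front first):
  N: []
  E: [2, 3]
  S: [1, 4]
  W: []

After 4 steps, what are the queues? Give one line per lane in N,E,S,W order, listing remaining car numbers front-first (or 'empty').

Step 1 [NS]: N:empty,E:wait,S:car1-GO,W:wait | queues: N=0 E=2 S=1 W=0
Step 2 [NS]: N:empty,E:wait,S:car4-GO,W:wait | queues: N=0 E=2 S=0 W=0
Step 3 [NS]: N:empty,E:wait,S:empty,W:wait | queues: N=0 E=2 S=0 W=0
Step 4 [EW]: N:wait,E:car2-GO,S:wait,W:empty | queues: N=0 E=1 S=0 W=0

N: empty
E: 3
S: empty
W: empty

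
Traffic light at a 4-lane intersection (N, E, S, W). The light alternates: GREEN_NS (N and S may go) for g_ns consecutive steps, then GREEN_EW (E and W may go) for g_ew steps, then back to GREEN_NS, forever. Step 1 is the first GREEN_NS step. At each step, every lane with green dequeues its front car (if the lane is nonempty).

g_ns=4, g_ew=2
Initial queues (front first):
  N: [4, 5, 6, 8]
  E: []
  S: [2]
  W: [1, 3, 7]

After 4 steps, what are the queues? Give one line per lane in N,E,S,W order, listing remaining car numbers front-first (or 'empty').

Step 1 [NS]: N:car4-GO,E:wait,S:car2-GO,W:wait | queues: N=3 E=0 S=0 W=3
Step 2 [NS]: N:car5-GO,E:wait,S:empty,W:wait | queues: N=2 E=0 S=0 W=3
Step 3 [NS]: N:car6-GO,E:wait,S:empty,W:wait | queues: N=1 E=0 S=0 W=3
Step 4 [NS]: N:car8-GO,E:wait,S:empty,W:wait | queues: N=0 E=0 S=0 W=3

N: empty
E: empty
S: empty
W: 1 3 7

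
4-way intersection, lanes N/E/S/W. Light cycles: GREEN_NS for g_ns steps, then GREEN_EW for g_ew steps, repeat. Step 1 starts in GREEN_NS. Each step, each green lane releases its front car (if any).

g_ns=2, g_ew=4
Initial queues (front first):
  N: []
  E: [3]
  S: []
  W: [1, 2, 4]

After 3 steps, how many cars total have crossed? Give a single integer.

Answer: 2

Derivation:
Step 1 [NS]: N:empty,E:wait,S:empty,W:wait | queues: N=0 E=1 S=0 W=3
Step 2 [NS]: N:empty,E:wait,S:empty,W:wait | queues: N=0 E=1 S=0 W=3
Step 3 [EW]: N:wait,E:car3-GO,S:wait,W:car1-GO | queues: N=0 E=0 S=0 W=2
Cars crossed by step 3: 2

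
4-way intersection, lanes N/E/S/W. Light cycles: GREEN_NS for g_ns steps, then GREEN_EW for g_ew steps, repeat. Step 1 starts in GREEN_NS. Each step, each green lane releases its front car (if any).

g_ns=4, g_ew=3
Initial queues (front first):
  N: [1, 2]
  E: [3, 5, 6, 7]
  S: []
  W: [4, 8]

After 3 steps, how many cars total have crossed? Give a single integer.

Step 1 [NS]: N:car1-GO,E:wait,S:empty,W:wait | queues: N=1 E=4 S=0 W=2
Step 2 [NS]: N:car2-GO,E:wait,S:empty,W:wait | queues: N=0 E=4 S=0 W=2
Step 3 [NS]: N:empty,E:wait,S:empty,W:wait | queues: N=0 E=4 S=0 W=2
Cars crossed by step 3: 2

Answer: 2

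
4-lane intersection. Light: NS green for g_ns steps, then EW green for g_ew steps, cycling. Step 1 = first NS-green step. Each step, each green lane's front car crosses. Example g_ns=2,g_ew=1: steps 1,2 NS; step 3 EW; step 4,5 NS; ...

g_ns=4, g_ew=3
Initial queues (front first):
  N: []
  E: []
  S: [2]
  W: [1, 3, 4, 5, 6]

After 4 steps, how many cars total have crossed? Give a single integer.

Step 1 [NS]: N:empty,E:wait,S:car2-GO,W:wait | queues: N=0 E=0 S=0 W=5
Step 2 [NS]: N:empty,E:wait,S:empty,W:wait | queues: N=0 E=0 S=0 W=5
Step 3 [NS]: N:empty,E:wait,S:empty,W:wait | queues: N=0 E=0 S=0 W=5
Step 4 [NS]: N:empty,E:wait,S:empty,W:wait | queues: N=0 E=0 S=0 W=5
Cars crossed by step 4: 1

Answer: 1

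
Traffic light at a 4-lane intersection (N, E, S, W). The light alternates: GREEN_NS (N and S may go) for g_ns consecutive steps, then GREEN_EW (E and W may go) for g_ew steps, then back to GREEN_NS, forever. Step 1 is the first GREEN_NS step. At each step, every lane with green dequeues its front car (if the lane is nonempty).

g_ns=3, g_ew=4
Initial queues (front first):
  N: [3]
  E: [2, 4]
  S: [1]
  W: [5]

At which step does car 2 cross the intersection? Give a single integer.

Step 1 [NS]: N:car3-GO,E:wait,S:car1-GO,W:wait | queues: N=0 E=2 S=0 W=1
Step 2 [NS]: N:empty,E:wait,S:empty,W:wait | queues: N=0 E=2 S=0 W=1
Step 3 [NS]: N:empty,E:wait,S:empty,W:wait | queues: N=0 E=2 S=0 W=1
Step 4 [EW]: N:wait,E:car2-GO,S:wait,W:car5-GO | queues: N=0 E=1 S=0 W=0
Step 5 [EW]: N:wait,E:car4-GO,S:wait,W:empty | queues: N=0 E=0 S=0 W=0
Car 2 crosses at step 4

4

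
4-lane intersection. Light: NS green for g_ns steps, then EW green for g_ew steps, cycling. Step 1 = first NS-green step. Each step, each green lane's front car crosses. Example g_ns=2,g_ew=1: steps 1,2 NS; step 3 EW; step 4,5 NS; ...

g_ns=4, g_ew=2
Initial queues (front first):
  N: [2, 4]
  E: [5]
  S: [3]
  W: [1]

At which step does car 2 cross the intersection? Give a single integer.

Step 1 [NS]: N:car2-GO,E:wait,S:car3-GO,W:wait | queues: N=1 E=1 S=0 W=1
Step 2 [NS]: N:car4-GO,E:wait,S:empty,W:wait | queues: N=0 E=1 S=0 W=1
Step 3 [NS]: N:empty,E:wait,S:empty,W:wait | queues: N=0 E=1 S=0 W=1
Step 4 [NS]: N:empty,E:wait,S:empty,W:wait | queues: N=0 E=1 S=0 W=1
Step 5 [EW]: N:wait,E:car5-GO,S:wait,W:car1-GO | queues: N=0 E=0 S=0 W=0
Car 2 crosses at step 1

1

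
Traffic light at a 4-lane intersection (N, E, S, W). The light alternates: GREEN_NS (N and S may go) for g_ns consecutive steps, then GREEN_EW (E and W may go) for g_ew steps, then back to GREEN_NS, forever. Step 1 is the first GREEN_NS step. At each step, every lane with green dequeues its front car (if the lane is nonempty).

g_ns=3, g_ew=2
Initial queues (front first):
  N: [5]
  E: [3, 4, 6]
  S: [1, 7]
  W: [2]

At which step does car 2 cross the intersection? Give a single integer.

Step 1 [NS]: N:car5-GO,E:wait,S:car1-GO,W:wait | queues: N=0 E=3 S=1 W=1
Step 2 [NS]: N:empty,E:wait,S:car7-GO,W:wait | queues: N=0 E=3 S=0 W=1
Step 3 [NS]: N:empty,E:wait,S:empty,W:wait | queues: N=0 E=3 S=0 W=1
Step 4 [EW]: N:wait,E:car3-GO,S:wait,W:car2-GO | queues: N=0 E=2 S=0 W=0
Step 5 [EW]: N:wait,E:car4-GO,S:wait,W:empty | queues: N=0 E=1 S=0 W=0
Step 6 [NS]: N:empty,E:wait,S:empty,W:wait | queues: N=0 E=1 S=0 W=0
Step 7 [NS]: N:empty,E:wait,S:empty,W:wait | queues: N=0 E=1 S=0 W=0
Step 8 [NS]: N:empty,E:wait,S:empty,W:wait | queues: N=0 E=1 S=0 W=0
Step 9 [EW]: N:wait,E:car6-GO,S:wait,W:empty | queues: N=0 E=0 S=0 W=0
Car 2 crosses at step 4

4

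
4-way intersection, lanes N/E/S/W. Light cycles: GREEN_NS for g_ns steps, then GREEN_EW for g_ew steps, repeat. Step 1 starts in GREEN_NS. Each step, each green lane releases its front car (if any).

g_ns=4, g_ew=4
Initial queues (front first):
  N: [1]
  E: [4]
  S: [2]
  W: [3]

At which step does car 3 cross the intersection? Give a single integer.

Step 1 [NS]: N:car1-GO,E:wait,S:car2-GO,W:wait | queues: N=0 E=1 S=0 W=1
Step 2 [NS]: N:empty,E:wait,S:empty,W:wait | queues: N=0 E=1 S=0 W=1
Step 3 [NS]: N:empty,E:wait,S:empty,W:wait | queues: N=0 E=1 S=0 W=1
Step 4 [NS]: N:empty,E:wait,S:empty,W:wait | queues: N=0 E=1 S=0 W=1
Step 5 [EW]: N:wait,E:car4-GO,S:wait,W:car3-GO | queues: N=0 E=0 S=0 W=0
Car 3 crosses at step 5

5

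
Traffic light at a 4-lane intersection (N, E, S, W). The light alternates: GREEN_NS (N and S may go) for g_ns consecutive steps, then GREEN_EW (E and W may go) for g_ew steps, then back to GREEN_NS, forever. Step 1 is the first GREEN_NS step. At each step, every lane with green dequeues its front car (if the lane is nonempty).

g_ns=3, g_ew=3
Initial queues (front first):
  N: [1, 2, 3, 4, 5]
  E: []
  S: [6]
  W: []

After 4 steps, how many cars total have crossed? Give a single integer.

Answer: 4

Derivation:
Step 1 [NS]: N:car1-GO,E:wait,S:car6-GO,W:wait | queues: N=4 E=0 S=0 W=0
Step 2 [NS]: N:car2-GO,E:wait,S:empty,W:wait | queues: N=3 E=0 S=0 W=0
Step 3 [NS]: N:car3-GO,E:wait,S:empty,W:wait | queues: N=2 E=0 S=0 W=0
Step 4 [EW]: N:wait,E:empty,S:wait,W:empty | queues: N=2 E=0 S=0 W=0
Cars crossed by step 4: 4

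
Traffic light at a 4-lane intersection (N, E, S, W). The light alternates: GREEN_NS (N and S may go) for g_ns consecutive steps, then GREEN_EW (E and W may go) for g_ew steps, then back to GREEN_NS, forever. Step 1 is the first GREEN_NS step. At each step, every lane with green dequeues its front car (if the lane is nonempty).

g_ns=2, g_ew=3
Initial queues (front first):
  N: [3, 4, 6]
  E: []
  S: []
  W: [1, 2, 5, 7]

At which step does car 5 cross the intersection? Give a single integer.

Step 1 [NS]: N:car3-GO,E:wait,S:empty,W:wait | queues: N=2 E=0 S=0 W=4
Step 2 [NS]: N:car4-GO,E:wait,S:empty,W:wait | queues: N=1 E=0 S=0 W=4
Step 3 [EW]: N:wait,E:empty,S:wait,W:car1-GO | queues: N=1 E=0 S=0 W=3
Step 4 [EW]: N:wait,E:empty,S:wait,W:car2-GO | queues: N=1 E=0 S=0 W=2
Step 5 [EW]: N:wait,E:empty,S:wait,W:car5-GO | queues: N=1 E=0 S=0 W=1
Step 6 [NS]: N:car6-GO,E:wait,S:empty,W:wait | queues: N=0 E=0 S=0 W=1
Step 7 [NS]: N:empty,E:wait,S:empty,W:wait | queues: N=0 E=0 S=0 W=1
Step 8 [EW]: N:wait,E:empty,S:wait,W:car7-GO | queues: N=0 E=0 S=0 W=0
Car 5 crosses at step 5

5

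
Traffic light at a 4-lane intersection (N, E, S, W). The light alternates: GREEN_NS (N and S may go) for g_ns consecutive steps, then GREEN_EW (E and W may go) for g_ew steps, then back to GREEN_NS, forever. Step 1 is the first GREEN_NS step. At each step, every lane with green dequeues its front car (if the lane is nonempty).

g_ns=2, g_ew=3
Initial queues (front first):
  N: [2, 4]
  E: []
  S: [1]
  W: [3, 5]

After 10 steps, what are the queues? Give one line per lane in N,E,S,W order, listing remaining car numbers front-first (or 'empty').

Step 1 [NS]: N:car2-GO,E:wait,S:car1-GO,W:wait | queues: N=1 E=0 S=0 W=2
Step 2 [NS]: N:car4-GO,E:wait,S:empty,W:wait | queues: N=0 E=0 S=0 W=2
Step 3 [EW]: N:wait,E:empty,S:wait,W:car3-GO | queues: N=0 E=0 S=0 W=1
Step 4 [EW]: N:wait,E:empty,S:wait,W:car5-GO | queues: N=0 E=0 S=0 W=0

N: empty
E: empty
S: empty
W: empty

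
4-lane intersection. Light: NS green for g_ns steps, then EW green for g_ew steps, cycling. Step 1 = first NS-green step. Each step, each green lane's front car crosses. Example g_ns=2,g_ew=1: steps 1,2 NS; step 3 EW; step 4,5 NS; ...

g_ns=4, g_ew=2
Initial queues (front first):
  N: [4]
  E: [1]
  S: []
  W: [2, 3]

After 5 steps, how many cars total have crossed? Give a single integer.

Step 1 [NS]: N:car4-GO,E:wait,S:empty,W:wait | queues: N=0 E=1 S=0 W=2
Step 2 [NS]: N:empty,E:wait,S:empty,W:wait | queues: N=0 E=1 S=0 W=2
Step 3 [NS]: N:empty,E:wait,S:empty,W:wait | queues: N=0 E=1 S=0 W=2
Step 4 [NS]: N:empty,E:wait,S:empty,W:wait | queues: N=0 E=1 S=0 W=2
Step 5 [EW]: N:wait,E:car1-GO,S:wait,W:car2-GO | queues: N=0 E=0 S=0 W=1
Cars crossed by step 5: 3

Answer: 3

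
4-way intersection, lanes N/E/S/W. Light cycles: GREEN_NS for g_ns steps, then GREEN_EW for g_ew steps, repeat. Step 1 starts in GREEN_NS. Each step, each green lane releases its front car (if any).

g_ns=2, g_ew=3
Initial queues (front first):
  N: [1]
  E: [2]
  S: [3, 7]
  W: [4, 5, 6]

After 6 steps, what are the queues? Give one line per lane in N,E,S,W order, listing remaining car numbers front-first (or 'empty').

Step 1 [NS]: N:car1-GO,E:wait,S:car3-GO,W:wait | queues: N=0 E=1 S=1 W=3
Step 2 [NS]: N:empty,E:wait,S:car7-GO,W:wait | queues: N=0 E=1 S=0 W=3
Step 3 [EW]: N:wait,E:car2-GO,S:wait,W:car4-GO | queues: N=0 E=0 S=0 W=2
Step 4 [EW]: N:wait,E:empty,S:wait,W:car5-GO | queues: N=0 E=0 S=0 W=1
Step 5 [EW]: N:wait,E:empty,S:wait,W:car6-GO | queues: N=0 E=0 S=0 W=0

N: empty
E: empty
S: empty
W: empty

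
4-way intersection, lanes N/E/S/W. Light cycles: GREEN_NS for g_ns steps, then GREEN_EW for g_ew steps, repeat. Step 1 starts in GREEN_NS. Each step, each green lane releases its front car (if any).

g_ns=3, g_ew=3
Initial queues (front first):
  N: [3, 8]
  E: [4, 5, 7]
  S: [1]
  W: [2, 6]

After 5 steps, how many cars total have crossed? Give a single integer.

Answer: 7

Derivation:
Step 1 [NS]: N:car3-GO,E:wait,S:car1-GO,W:wait | queues: N=1 E=3 S=0 W=2
Step 2 [NS]: N:car8-GO,E:wait,S:empty,W:wait | queues: N=0 E=3 S=0 W=2
Step 3 [NS]: N:empty,E:wait,S:empty,W:wait | queues: N=0 E=3 S=0 W=2
Step 4 [EW]: N:wait,E:car4-GO,S:wait,W:car2-GO | queues: N=0 E=2 S=0 W=1
Step 5 [EW]: N:wait,E:car5-GO,S:wait,W:car6-GO | queues: N=0 E=1 S=0 W=0
Cars crossed by step 5: 7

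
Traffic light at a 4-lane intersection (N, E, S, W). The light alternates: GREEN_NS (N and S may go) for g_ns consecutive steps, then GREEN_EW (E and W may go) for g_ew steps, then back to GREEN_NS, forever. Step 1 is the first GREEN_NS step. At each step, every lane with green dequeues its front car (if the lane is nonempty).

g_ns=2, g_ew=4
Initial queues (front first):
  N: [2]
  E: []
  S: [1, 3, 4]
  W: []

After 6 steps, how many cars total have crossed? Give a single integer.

Answer: 3

Derivation:
Step 1 [NS]: N:car2-GO,E:wait,S:car1-GO,W:wait | queues: N=0 E=0 S=2 W=0
Step 2 [NS]: N:empty,E:wait,S:car3-GO,W:wait | queues: N=0 E=0 S=1 W=0
Step 3 [EW]: N:wait,E:empty,S:wait,W:empty | queues: N=0 E=0 S=1 W=0
Step 4 [EW]: N:wait,E:empty,S:wait,W:empty | queues: N=0 E=0 S=1 W=0
Step 5 [EW]: N:wait,E:empty,S:wait,W:empty | queues: N=0 E=0 S=1 W=0
Step 6 [EW]: N:wait,E:empty,S:wait,W:empty | queues: N=0 E=0 S=1 W=0
Cars crossed by step 6: 3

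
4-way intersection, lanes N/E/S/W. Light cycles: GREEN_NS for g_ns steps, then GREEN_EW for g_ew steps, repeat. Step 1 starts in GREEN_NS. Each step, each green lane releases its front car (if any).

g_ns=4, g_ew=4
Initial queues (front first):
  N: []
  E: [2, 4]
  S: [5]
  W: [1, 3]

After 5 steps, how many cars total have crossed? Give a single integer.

Step 1 [NS]: N:empty,E:wait,S:car5-GO,W:wait | queues: N=0 E=2 S=0 W=2
Step 2 [NS]: N:empty,E:wait,S:empty,W:wait | queues: N=0 E=2 S=0 W=2
Step 3 [NS]: N:empty,E:wait,S:empty,W:wait | queues: N=0 E=2 S=0 W=2
Step 4 [NS]: N:empty,E:wait,S:empty,W:wait | queues: N=0 E=2 S=0 W=2
Step 5 [EW]: N:wait,E:car2-GO,S:wait,W:car1-GO | queues: N=0 E=1 S=0 W=1
Cars crossed by step 5: 3

Answer: 3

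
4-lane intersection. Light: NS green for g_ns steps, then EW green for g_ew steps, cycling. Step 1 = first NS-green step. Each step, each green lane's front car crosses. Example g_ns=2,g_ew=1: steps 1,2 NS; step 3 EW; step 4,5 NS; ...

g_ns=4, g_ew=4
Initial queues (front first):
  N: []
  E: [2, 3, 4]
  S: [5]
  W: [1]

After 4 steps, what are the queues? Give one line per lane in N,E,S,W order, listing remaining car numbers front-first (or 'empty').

Step 1 [NS]: N:empty,E:wait,S:car5-GO,W:wait | queues: N=0 E=3 S=0 W=1
Step 2 [NS]: N:empty,E:wait,S:empty,W:wait | queues: N=0 E=3 S=0 W=1
Step 3 [NS]: N:empty,E:wait,S:empty,W:wait | queues: N=0 E=3 S=0 W=1
Step 4 [NS]: N:empty,E:wait,S:empty,W:wait | queues: N=0 E=3 S=0 W=1

N: empty
E: 2 3 4
S: empty
W: 1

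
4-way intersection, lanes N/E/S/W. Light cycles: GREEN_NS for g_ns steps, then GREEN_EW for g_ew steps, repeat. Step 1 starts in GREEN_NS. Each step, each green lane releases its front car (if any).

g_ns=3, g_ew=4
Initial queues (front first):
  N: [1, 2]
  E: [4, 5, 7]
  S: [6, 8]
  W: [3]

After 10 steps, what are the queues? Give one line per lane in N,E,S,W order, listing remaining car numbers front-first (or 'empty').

Step 1 [NS]: N:car1-GO,E:wait,S:car6-GO,W:wait | queues: N=1 E=3 S=1 W=1
Step 2 [NS]: N:car2-GO,E:wait,S:car8-GO,W:wait | queues: N=0 E=3 S=0 W=1
Step 3 [NS]: N:empty,E:wait,S:empty,W:wait | queues: N=0 E=3 S=0 W=1
Step 4 [EW]: N:wait,E:car4-GO,S:wait,W:car3-GO | queues: N=0 E=2 S=0 W=0
Step 5 [EW]: N:wait,E:car5-GO,S:wait,W:empty | queues: N=0 E=1 S=0 W=0
Step 6 [EW]: N:wait,E:car7-GO,S:wait,W:empty | queues: N=0 E=0 S=0 W=0

N: empty
E: empty
S: empty
W: empty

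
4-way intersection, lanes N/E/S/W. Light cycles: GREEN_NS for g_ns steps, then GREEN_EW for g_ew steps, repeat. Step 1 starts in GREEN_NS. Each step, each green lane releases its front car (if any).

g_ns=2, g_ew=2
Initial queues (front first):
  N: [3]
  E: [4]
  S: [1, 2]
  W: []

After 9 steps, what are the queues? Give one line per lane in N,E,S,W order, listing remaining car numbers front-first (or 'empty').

Step 1 [NS]: N:car3-GO,E:wait,S:car1-GO,W:wait | queues: N=0 E=1 S=1 W=0
Step 2 [NS]: N:empty,E:wait,S:car2-GO,W:wait | queues: N=0 E=1 S=0 W=0
Step 3 [EW]: N:wait,E:car4-GO,S:wait,W:empty | queues: N=0 E=0 S=0 W=0

N: empty
E: empty
S: empty
W: empty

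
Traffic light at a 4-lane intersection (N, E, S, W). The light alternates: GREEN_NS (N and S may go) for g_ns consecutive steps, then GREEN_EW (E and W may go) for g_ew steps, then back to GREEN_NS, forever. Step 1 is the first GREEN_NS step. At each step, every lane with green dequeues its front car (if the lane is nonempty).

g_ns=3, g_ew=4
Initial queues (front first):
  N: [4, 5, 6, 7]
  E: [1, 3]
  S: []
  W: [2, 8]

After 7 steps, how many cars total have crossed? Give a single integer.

Answer: 7

Derivation:
Step 1 [NS]: N:car4-GO,E:wait,S:empty,W:wait | queues: N=3 E=2 S=0 W=2
Step 2 [NS]: N:car5-GO,E:wait,S:empty,W:wait | queues: N=2 E=2 S=0 W=2
Step 3 [NS]: N:car6-GO,E:wait,S:empty,W:wait | queues: N=1 E=2 S=0 W=2
Step 4 [EW]: N:wait,E:car1-GO,S:wait,W:car2-GO | queues: N=1 E=1 S=0 W=1
Step 5 [EW]: N:wait,E:car3-GO,S:wait,W:car8-GO | queues: N=1 E=0 S=0 W=0
Step 6 [EW]: N:wait,E:empty,S:wait,W:empty | queues: N=1 E=0 S=0 W=0
Step 7 [EW]: N:wait,E:empty,S:wait,W:empty | queues: N=1 E=0 S=0 W=0
Cars crossed by step 7: 7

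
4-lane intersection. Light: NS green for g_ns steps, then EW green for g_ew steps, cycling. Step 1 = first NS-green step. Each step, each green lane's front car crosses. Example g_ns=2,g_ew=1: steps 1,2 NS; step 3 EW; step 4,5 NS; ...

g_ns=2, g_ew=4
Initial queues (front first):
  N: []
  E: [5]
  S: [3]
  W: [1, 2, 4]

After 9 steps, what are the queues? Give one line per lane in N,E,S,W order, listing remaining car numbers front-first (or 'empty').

Step 1 [NS]: N:empty,E:wait,S:car3-GO,W:wait | queues: N=0 E=1 S=0 W=3
Step 2 [NS]: N:empty,E:wait,S:empty,W:wait | queues: N=0 E=1 S=0 W=3
Step 3 [EW]: N:wait,E:car5-GO,S:wait,W:car1-GO | queues: N=0 E=0 S=0 W=2
Step 4 [EW]: N:wait,E:empty,S:wait,W:car2-GO | queues: N=0 E=0 S=0 W=1
Step 5 [EW]: N:wait,E:empty,S:wait,W:car4-GO | queues: N=0 E=0 S=0 W=0

N: empty
E: empty
S: empty
W: empty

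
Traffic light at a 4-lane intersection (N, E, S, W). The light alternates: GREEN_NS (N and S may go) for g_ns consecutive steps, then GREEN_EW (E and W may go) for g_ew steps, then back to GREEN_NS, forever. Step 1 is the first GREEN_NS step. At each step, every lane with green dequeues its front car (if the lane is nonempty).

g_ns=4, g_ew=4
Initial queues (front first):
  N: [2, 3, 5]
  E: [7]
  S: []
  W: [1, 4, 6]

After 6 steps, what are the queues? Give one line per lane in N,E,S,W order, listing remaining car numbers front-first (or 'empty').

Step 1 [NS]: N:car2-GO,E:wait,S:empty,W:wait | queues: N=2 E=1 S=0 W=3
Step 2 [NS]: N:car3-GO,E:wait,S:empty,W:wait | queues: N=1 E=1 S=0 W=3
Step 3 [NS]: N:car5-GO,E:wait,S:empty,W:wait | queues: N=0 E=1 S=0 W=3
Step 4 [NS]: N:empty,E:wait,S:empty,W:wait | queues: N=0 E=1 S=0 W=3
Step 5 [EW]: N:wait,E:car7-GO,S:wait,W:car1-GO | queues: N=0 E=0 S=0 W=2
Step 6 [EW]: N:wait,E:empty,S:wait,W:car4-GO | queues: N=0 E=0 S=0 W=1

N: empty
E: empty
S: empty
W: 6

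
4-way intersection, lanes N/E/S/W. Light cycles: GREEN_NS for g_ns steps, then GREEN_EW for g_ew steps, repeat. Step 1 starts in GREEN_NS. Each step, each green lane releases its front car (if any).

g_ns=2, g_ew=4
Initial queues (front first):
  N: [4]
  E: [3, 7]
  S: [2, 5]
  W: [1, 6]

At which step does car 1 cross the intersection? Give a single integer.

Step 1 [NS]: N:car4-GO,E:wait,S:car2-GO,W:wait | queues: N=0 E=2 S=1 W=2
Step 2 [NS]: N:empty,E:wait,S:car5-GO,W:wait | queues: N=0 E=2 S=0 W=2
Step 3 [EW]: N:wait,E:car3-GO,S:wait,W:car1-GO | queues: N=0 E=1 S=0 W=1
Step 4 [EW]: N:wait,E:car7-GO,S:wait,W:car6-GO | queues: N=0 E=0 S=0 W=0
Car 1 crosses at step 3

3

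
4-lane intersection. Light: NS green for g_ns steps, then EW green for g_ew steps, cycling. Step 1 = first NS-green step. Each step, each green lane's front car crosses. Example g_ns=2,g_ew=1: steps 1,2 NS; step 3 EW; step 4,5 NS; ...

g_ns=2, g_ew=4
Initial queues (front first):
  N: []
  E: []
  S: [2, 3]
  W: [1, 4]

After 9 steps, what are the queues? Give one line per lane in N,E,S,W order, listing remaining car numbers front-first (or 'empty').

Step 1 [NS]: N:empty,E:wait,S:car2-GO,W:wait | queues: N=0 E=0 S=1 W=2
Step 2 [NS]: N:empty,E:wait,S:car3-GO,W:wait | queues: N=0 E=0 S=0 W=2
Step 3 [EW]: N:wait,E:empty,S:wait,W:car1-GO | queues: N=0 E=0 S=0 W=1
Step 4 [EW]: N:wait,E:empty,S:wait,W:car4-GO | queues: N=0 E=0 S=0 W=0

N: empty
E: empty
S: empty
W: empty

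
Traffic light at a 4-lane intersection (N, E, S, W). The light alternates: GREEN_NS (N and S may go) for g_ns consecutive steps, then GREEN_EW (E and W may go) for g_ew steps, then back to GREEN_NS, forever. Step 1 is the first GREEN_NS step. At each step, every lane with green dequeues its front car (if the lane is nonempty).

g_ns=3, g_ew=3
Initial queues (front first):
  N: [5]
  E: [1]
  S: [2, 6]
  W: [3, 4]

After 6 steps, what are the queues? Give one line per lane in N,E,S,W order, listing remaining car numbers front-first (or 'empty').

Step 1 [NS]: N:car5-GO,E:wait,S:car2-GO,W:wait | queues: N=0 E=1 S=1 W=2
Step 2 [NS]: N:empty,E:wait,S:car6-GO,W:wait | queues: N=0 E=1 S=0 W=2
Step 3 [NS]: N:empty,E:wait,S:empty,W:wait | queues: N=0 E=1 S=0 W=2
Step 4 [EW]: N:wait,E:car1-GO,S:wait,W:car3-GO | queues: N=0 E=0 S=0 W=1
Step 5 [EW]: N:wait,E:empty,S:wait,W:car4-GO | queues: N=0 E=0 S=0 W=0

N: empty
E: empty
S: empty
W: empty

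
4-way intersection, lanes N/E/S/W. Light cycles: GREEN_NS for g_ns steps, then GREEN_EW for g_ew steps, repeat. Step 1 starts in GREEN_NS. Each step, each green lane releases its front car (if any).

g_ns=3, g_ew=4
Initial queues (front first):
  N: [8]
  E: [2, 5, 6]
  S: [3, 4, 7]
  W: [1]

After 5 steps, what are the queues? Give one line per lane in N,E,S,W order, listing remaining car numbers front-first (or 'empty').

Step 1 [NS]: N:car8-GO,E:wait,S:car3-GO,W:wait | queues: N=0 E=3 S=2 W=1
Step 2 [NS]: N:empty,E:wait,S:car4-GO,W:wait | queues: N=0 E=3 S=1 W=1
Step 3 [NS]: N:empty,E:wait,S:car7-GO,W:wait | queues: N=0 E=3 S=0 W=1
Step 4 [EW]: N:wait,E:car2-GO,S:wait,W:car1-GO | queues: N=0 E=2 S=0 W=0
Step 5 [EW]: N:wait,E:car5-GO,S:wait,W:empty | queues: N=0 E=1 S=0 W=0

N: empty
E: 6
S: empty
W: empty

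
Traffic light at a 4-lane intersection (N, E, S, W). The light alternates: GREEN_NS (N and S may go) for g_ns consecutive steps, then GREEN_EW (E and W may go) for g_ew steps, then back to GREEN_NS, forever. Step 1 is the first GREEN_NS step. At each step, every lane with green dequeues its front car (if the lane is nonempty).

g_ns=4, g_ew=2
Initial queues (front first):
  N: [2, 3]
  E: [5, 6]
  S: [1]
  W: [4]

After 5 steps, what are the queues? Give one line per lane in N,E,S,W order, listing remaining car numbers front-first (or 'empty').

Step 1 [NS]: N:car2-GO,E:wait,S:car1-GO,W:wait | queues: N=1 E=2 S=0 W=1
Step 2 [NS]: N:car3-GO,E:wait,S:empty,W:wait | queues: N=0 E=2 S=0 W=1
Step 3 [NS]: N:empty,E:wait,S:empty,W:wait | queues: N=0 E=2 S=0 W=1
Step 4 [NS]: N:empty,E:wait,S:empty,W:wait | queues: N=0 E=2 S=0 W=1
Step 5 [EW]: N:wait,E:car5-GO,S:wait,W:car4-GO | queues: N=0 E=1 S=0 W=0

N: empty
E: 6
S: empty
W: empty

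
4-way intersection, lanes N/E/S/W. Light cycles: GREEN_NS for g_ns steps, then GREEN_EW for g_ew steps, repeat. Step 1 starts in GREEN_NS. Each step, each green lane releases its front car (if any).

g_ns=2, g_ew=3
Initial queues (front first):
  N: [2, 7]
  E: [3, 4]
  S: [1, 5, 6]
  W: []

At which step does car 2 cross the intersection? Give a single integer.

Step 1 [NS]: N:car2-GO,E:wait,S:car1-GO,W:wait | queues: N=1 E=2 S=2 W=0
Step 2 [NS]: N:car7-GO,E:wait,S:car5-GO,W:wait | queues: N=0 E=2 S=1 W=0
Step 3 [EW]: N:wait,E:car3-GO,S:wait,W:empty | queues: N=0 E=1 S=1 W=0
Step 4 [EW]: N:wait,E:car4-GO,S:wait,W:empty | queues: N=0 E=0 S=1 W=0
Step 5 [EW]: N:wait,E:empty,S:wait,W:empty | queues: N=0 E=0 S=1 W=0
Step 6 [NS]: N:empty,E:wait,S:car6-GO,W:wait | queues: N=0 E=0 S=0 W=0
Car 2 crosses at step 1

1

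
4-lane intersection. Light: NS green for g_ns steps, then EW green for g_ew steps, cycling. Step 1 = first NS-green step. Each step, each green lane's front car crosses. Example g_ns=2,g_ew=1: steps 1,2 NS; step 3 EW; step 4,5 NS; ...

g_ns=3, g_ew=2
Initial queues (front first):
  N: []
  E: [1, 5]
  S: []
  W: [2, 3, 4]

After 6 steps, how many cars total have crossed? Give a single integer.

Step 1 [NS]: N:empty,E:wait,S:empty,W:wait | queues: N=0 E=2 S=0 W=3
Step 2 [NS]: N:empty,E:wait,S:empty,W:wait | queues: N=0 E=2 S=0 W=3
Step 3 [NS]: N:empty,E:wait,S:empty,W:wait | queues: N=0 E=2 S=0 W=3
Step 4 [EW]: N:wait,E:car1-GO,S:wait,W:car2-GO | queues: N=0 E=1 S=0 W=2
Step 5 [EW]: N:wait,E:car5-GO,S:wait,W:car3-GO | queues: N=0 E=0 S=0 W=1
Step 6 [NS]: N:empty,E:wait,S:empty,W:wait | queues: N=0 E=0 S=0 W=1
Cars crossed by step 6: 4

Answer: 4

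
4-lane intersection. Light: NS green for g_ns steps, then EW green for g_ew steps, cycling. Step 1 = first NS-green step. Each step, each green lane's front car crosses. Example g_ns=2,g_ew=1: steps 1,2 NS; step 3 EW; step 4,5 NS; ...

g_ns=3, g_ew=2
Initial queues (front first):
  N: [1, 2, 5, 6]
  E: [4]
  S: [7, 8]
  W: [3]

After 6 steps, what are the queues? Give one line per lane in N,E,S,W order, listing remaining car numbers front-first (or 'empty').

Step 1 [NS]: N:car1-GO,E:wait,S:car7-GO,W:wait | queues: N=3 E=1 S=1 W=1
Step 2 [NS]: N:car2-GO,E:wait,S:car8-GO,W:wait | queues: N=2 E=1 S=0 W=1
Step 3 [NS]: N:car5-GO,E:wait,S:empty,W:wait | queues: N=1 E=1 S=0 W=1
Step 4 [EW]: N:wait,E:car4-GO,S:wait,W:car3-GO | queues: N=1 E=0 S=0 W=0
Step 5 [EW]: N:wait,E:empty,S:wait,W:empty | queues: N=1 E=0 S=0 W=0
Step 6 [NS]: N:car6-GO,E:wait,S:empty,W:wait | queues: N=0 E=0 S=0 W=0

N: empty
E: empty
S: empty
W: empty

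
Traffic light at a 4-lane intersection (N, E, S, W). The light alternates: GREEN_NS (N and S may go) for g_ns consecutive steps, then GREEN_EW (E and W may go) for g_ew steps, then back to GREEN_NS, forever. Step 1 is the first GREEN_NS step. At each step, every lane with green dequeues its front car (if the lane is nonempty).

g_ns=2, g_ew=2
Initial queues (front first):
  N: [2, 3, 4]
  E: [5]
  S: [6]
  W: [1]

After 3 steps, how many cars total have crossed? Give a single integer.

Answer: 5

Derivation:
Step 1 [NS]: N:car2-GO,E:wait,S:car6-GO,W:wait | queues: N=2 E=1 S=0 W=1
Step 2 [NS]: N:car3-GO,E:wait,S:empty,W:wait | queues: N=1 E=1 S=0 W=1
Step 3 [EW]: N:wait,E:car5-GO,S:wait,W:car1-GO | queues: N=1 E=0 S=0 W=0
Cars crossed by step 3: 5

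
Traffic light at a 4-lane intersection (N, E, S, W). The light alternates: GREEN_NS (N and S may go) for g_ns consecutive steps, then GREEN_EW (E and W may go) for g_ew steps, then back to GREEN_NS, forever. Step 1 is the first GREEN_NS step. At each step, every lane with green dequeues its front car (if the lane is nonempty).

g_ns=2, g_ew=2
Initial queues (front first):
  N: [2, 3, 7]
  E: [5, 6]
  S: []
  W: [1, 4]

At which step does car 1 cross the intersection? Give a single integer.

Step 1 [NS]: N:car2-GO,E:wait,S:empty,W:wait | queues: N=2 E=2 S=0 W=2
Step 2 [NS]: N:car3-GO,E:wait,S:empty,W:wait | queues: N=1 E=2 S=0 W=2
Step 3 [EW]: N:wait,E:car5-GO,S:wait,W:car1-GO | queues: N=1 E=1 S=0 W=1
Step 4 [EW]: N:wait,E:car6-GO,S:wait,W:car4-GO | queues: N=1 E=0 S=0 W=0
Step 5 [NS]: N:car7-GO,E:wait,S:empty,W:wait | queues: N=0 E=0 S=0 W=0
Car 1 crosses at step 3

3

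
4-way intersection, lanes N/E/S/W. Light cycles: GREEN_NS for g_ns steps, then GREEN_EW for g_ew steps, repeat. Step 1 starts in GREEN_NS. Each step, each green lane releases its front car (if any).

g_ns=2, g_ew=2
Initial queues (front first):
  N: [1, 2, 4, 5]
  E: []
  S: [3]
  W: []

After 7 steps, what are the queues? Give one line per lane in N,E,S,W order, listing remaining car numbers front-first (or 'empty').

Step 1 [NS]: N:car1-GO,E:wait,S:car3-GO,W:wait | queues: N=3 E=0 S=0 W=0
Step 2 [NS]: N:car2-GO,E:wait,S:empty,W:wait | queues: N=2 E=0 S=0 W=0
Step 3 [EW]: N:wait,E:empty,S:wait,W:empty | queues: N=2 E=0 S=0 W=0
Step 4 [EW]: N:wait,E:empty,S:wait,W:empty | queues: N=2 E=0 S=0 W=0
Step 5 [NS]: N:car4-GO,E:wait,S:empty,W:wait | queues: N=1 E=0 S=0 W=0
Step 6 [NS]: N:car5-GO,E:wait,S:empty,W:wait | queues: N=0 E=0 S=0 W=0

N: empty
E: empty
S: empty
W: empty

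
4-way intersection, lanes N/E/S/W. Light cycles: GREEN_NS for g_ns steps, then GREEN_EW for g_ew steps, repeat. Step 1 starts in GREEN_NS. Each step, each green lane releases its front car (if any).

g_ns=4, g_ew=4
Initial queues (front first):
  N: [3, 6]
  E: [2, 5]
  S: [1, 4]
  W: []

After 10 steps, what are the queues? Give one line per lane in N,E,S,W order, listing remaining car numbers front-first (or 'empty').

Step 1 [NS]: N:car3-GO,E:wait,S:car1-GO,W:wait | queues: N=1 E=2 S=1 W=0
Step 2 [NS]: N:car6-GO,E:wait,S:car4-GO,W:wait | queues: N=0 E=2 S=0 W=0
Step 3 [NS]: N:empty,E:wait,S:empty,W:wait | queues: N=0 E=2 S=0 W=0
Step 4 [NS]: N:empty,E:wait,S:empty,W:wait | queues: N=0 E=2 S=0 W=0
Step 5 [EW]: N:wait,E:car2-GO,S:wait,W:empty | queues: N=0 E=1 S=0 W=0
Step 6 [EW]: N:wait,E:car5-GO,S:wait,W:empty | queues: N=0 E=0 S=0 W=0

N: empty
E: empty
S: empty
W: empty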